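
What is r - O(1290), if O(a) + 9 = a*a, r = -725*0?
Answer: -1664091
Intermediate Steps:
r = 0
O(a) = -9 + a**2 (O(a) = -9 + a*a = -9 + a**2)
r - O(1290) = 0 - (-9 + 1290**2) = 0 - (-9 + 1664100) = 0 - 1*1664091 = 0 - 1664091 = -1664091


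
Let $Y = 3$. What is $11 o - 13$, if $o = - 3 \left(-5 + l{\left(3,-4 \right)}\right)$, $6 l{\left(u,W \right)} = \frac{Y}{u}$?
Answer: $\frac{293}{2} \approx 146.5$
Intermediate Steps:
$l{\left(u,W \right)} = \frac{1}{2 u}$ ($l{\left(u,W \right)} = \frac{3 \frac{1}{u}}{6} = \frac{1}{2 u}$)
$o = \frac{29}{2}$ ($o = - 3 \left(-5 + \frac{1}{2 \cdot 3}\right) = - 3 \left(-5 + \frac{1}{2} \cdot \frac{1}{3}\right) = - 3 \left(-5 + \frac{1}{6}\right) = \left(-3\right) \left(- \frac{29}{6}\right) = \frac{29}{2} \approx 14.5$)
$11 o - 13 = 11 \cdot \frac{29}{2} - 13 = \frac{319}{2} - 13 = \frac{293}{2}$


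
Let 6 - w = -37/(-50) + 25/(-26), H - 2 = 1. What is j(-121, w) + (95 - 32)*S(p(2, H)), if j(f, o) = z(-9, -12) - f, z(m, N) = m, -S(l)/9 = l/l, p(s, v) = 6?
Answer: -455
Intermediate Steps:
H = 3 (H = 2 + 1 = 3)
S(l) = -9 (S(l) = -9*l/l = -9*1 = -9)
w = 2022/325 (w = 6 - (-37/(-50) + 25/(-26)) = 6 - (-37*(-1/50) + 25*(-1/26)) = 6 - (37/50 - 25/26) = 6 - 1*(-72/325) = 6 + 72/325 = 2022/325 ≈ 6.2215)
j(f, o) = -9 - f
j(-121, w) + (95 - 32)*S(p(2, H)) = (-9 - 1*(-121)) + (95 - 32)*(-9) = (-9 + 121) + 63*(-9) = 112 - 567 = -455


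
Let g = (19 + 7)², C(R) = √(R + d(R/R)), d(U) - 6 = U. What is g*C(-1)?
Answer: 676*√6 ≈ 1655.9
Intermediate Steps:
d(U) = 6 + U
C(R) = √(7 + R) (C(R) = √(R + (6 + R/R)) = √(R + (6 + 1)) = √(R + 7) = √(7 + R))
g = 676 (g = 26² = 676)
g*C(-1) = 676*√(7 - 1) = 676*√6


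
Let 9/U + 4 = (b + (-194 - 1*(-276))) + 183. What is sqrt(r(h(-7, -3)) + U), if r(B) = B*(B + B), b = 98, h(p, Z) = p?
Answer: sqrt(12633569)/359 ≈ 9.9008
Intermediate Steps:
r(B) = 2*B**2 (r(B) = B*(2*B) = 2*B**2)
U = 9/359 (U = 9/(-4 + ((98 + (-194 - 1*(-276))) + 183)) = 9/(-4 + ((98 + (-194 + 276)) + 183)) = 9/(-4 + ((98 + 82) + 183)) = 9/(-4 + (180 + 183)) = 9/(-4 + 363) = 9/359 ≈ 0.025070)
sqrt(r(h(-7, -3)) + U) = sqrt(2*(-7)**2 + 9/359) = sqrt(2*49 + 9/359) = sqrt(98 + 9/359) = sqrt(35191/359) = sqrt(12633569)/359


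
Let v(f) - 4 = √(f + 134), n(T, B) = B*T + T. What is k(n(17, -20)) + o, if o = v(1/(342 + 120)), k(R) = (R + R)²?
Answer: 417320 + √28601958/462 ≈ 4.1733e+5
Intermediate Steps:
n(T, B) = T + B*T
k(R) = 4*R² (k(R) = (2*R)² = 4*R²)
v(f) = 4 + √(134 + f) (v(f) = 4 + √(f + 134) = 4 + √(134 + f))
o = 4 + √28601958/462 (o = 4 + √(134 + 1/(342 + 120)) = 4 + √(134 + 1/462) = 4 + √(61909/462) = 4 + √28601958/462 ≈ 15.576)
k(n(17, -20)) + o = 4*(17*(1 - 20))² + (4 + √28601958/462) = 4*(17*(-19))² + (4 + √28601958/462) = 4*(-323)² + (4 + √28601958/462) = 4*104329 + (4 + √28601958/462) = 417316 + (4 + √28601958/462) = 417320 + √28601958/462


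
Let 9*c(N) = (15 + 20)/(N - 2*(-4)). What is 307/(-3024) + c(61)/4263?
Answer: -614227/6051024 ≈ -0.10151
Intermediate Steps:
c(N) = 35/(9*(8 + N)) (c(N) = ((15 + 20)/(N - 2*(-4)))/9 = (35/(N + 8))/9 = (35/(8 + N))/9 = 35/(9*(8 + N)))
307/(-3024) + c(61)/4263 = 307/(-3024) + (35/(9*(8 + 61)))/4263 = 307*(-1/3024) + ((35/9)/69)*(1/4263) = -307/3024 + ((35/9)*(1/69))*(1/4263) = -307/3024 + (35/621)*(1/4263) = -307/3024 + 5/378189 = -614227/6051024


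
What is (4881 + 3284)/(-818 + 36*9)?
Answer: -8165/494 ≈ -16.528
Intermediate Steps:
(4881 + 3284)/(-818 + 36*9) = 8165/(-818 + 324) = 8165/(-494) = 8165*(-1/494) = -8165/494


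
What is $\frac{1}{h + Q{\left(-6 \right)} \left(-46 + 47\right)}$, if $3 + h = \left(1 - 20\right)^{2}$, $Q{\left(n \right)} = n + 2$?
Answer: $\frac{1}{354} \approx 0.0028249$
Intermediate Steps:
$Q{\left(n \right)} = 2 + n$
$h = 358$ ($h = -3 + \left(1 - 20\right)^{2} = -3 + \left(-19\right)^{2} = -3 + 361 = 358$)
$\frac{1}{h + Q{\left(-6 \right)} \left(-46 + 47\right)} = \frac{1}{358 + \left(2 - 6\right) \left(-46 + 47\right)} = \frac{1}{358 - 4} = \frac{1}{354}$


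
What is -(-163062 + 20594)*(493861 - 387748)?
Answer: 15117706884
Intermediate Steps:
-(-163062 + 20594)*(493861 - 387748) = -(-142468)*106113 = -1*(-15117706884) = 15117706884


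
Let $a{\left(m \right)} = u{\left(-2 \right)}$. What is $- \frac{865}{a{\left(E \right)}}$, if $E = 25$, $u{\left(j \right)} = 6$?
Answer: $- \frac{865}{6} \approx -144.17$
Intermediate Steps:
$a{\left(m \right)} = 6$
$- \frac{865}{a{\left(E \right)}} = - \frac{865}{6}$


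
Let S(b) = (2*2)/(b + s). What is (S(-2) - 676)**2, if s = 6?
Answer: 455625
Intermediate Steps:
S(b) = 4/(6 + b) (S(b) = (2*2)/(b + 6) = 4/(6 + b))
(S(-2) - 676)**2 = (4/(6 - 2) - 676)**2 = (4/4 - 676)**2 = (4*(1/4) - 676)**2 = (1 - 676)**2 = (-675)**2 = 455625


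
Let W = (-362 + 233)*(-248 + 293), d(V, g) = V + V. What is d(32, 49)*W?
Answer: -371520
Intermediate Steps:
d(V, g) = 2*V
W = -5805 (W = -129*45 = -5805)
d(32, 49)*W = (2*32)*(-5805) = 64*(-5805) = -371520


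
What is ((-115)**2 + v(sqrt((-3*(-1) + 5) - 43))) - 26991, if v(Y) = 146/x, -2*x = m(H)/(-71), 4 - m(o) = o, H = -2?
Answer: -30932/3 ≈ -10311.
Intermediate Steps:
m(o) = 4 - o
x = 3/71 (x = -(4 - 1*(-2))/(2*(-71)) = -(4 + 2)*(-1)/(2*71) = -3*(-1)/71 = -1/2*(-6/71) = 3/71 ≈ 0.042253)
v(Y) = 10366/3 (v(Y) = 146/(3/71) = 146*(71/3) = 10366/3)
((-115)**2 + v(sqrt((-3*(-1) + 5) - 43))) - 26991 = ((-115)**2 + 10366/3) - 26991 = (13225 + 10366/3) - 26991 = 50041/3 - 26991 = -30932/3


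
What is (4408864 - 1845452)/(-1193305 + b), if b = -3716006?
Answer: -2563412/4909311 ≈ -0.52215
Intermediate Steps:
(4408864 - 1845452)/(-1193305 + b) = (4408864 - 1845452)/(-1193305 - 3716006) = 2563412/(-4909311) = 2563412*(-1/4909311) = -2563412/4909311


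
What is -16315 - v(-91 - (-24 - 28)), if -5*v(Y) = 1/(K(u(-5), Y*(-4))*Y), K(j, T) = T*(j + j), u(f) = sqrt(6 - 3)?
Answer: -16315 - sqrt(3)/182520 ≈ -16315.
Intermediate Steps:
u(f) = sqrt(3)
K(j, T) = 2*T*j (K(j, T) = T*(2*j) = 2*T*j)
v(Y) = sqrt(3)/(120*Y**2) (v(Y) = -(-sqrt(3)/(24*Y**2))/5 = -(-1)*sqrt(3)/(120*Y**2) = sqrt(3)/(120*Y**2))
-16315 - v(-91 - (-24 - 28)) = -16315 - sqrt(3)/(120*(-91 - (-24 - 28))**2) = -16315 - sqrt(3)/(120*(-91 - 1*(-52))**2) = -16315 - sqrt(3)/(120*(-91 + 52)**2) = -16315 - sqrt(3)/(120*(-39)**2) = -16315 - sqrt(3)/(120*1521) = -16315 - sqrt(3)/182520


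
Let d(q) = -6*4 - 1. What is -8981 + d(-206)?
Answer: -9006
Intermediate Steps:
d(q) = -25 (d(q) = -24 - 1 = -25)
-8981 + d(-206) = -8981 - 25 = -9006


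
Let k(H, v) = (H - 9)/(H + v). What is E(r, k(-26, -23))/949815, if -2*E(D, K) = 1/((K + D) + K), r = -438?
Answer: 7/5805269280 ≈ 1.2058e-9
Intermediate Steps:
k(H, v) = (-9 + H)/(H + v)
E(D, K) = -1/(2*(D + 2*K)) (E(D, K) = -1/(2*((K + D) + K)) = -1/(2*((D + K) + K)) = -1/(2*(D + 2*K)))
E(r, k(-26, -23))/949815 = -1/(2*(-438) + 4*((-9 - 26)/(-26 - 23)))/949815 = -1/(-876 + 4*(-35/(-49)))*(1/949815) = -1/(-876 + 4*(-1/49*(-35)))*(1/949815) = -1/(-876 + 4*(5/7))*(1/949815) = -1/(-876 + 20/7)*(1/949815) = -1/(-6112/7)*(1/949815) = -1*(-7/6112)*(1/949815) = (7/6112)*(1/949815) = 7/5805269280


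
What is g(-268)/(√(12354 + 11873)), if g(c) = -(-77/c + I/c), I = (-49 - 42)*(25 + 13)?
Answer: -505*√24227/927548 ≈ -0.084743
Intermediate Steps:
I = -3458 (I = -91*38 = -3458)
g(c) = 3535/c (g(c) = -(-77/c - 3458/c) = -(-3535)/c = 3535/c)
g(-268)/(√(12354 + 11873)) = (3535/(-268))/(√(12354 + 11873)) = (3535*(-1/268))/(√24227) = -505*√24227/927548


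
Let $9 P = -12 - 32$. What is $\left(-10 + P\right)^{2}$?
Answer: $\frac{17956}{81} \approx 221.68$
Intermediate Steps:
$P = - \frac{44}{9}$ ($P = \frac{-12 - 32}{9} = \frac{1}{9} \left(-44\right) = - \frac{44}{9} \approx -4.8889$)
$\left(-10 + P\right)^{2} = \left(-10 - \frac{44}{9}\right)^{2} = \left(- \frac{134}{9}\right)^{2} = \frac{17956}{81}$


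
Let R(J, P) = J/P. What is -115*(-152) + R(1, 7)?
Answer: 122361/7 ≈ 17480.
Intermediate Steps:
-115*(-152) + R(1, 7) = -115*(-152) + 1/7 = 17480 + 1*(⅐) = 17480 + ⅐ = 122361/7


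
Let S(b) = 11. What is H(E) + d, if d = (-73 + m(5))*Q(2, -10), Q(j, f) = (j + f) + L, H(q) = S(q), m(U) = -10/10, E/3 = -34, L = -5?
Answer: 973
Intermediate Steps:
E = -102 (E = 3*(-34) = -102)
m(U) = -1 (m(U) = -10*⅒ = -1)
H(q) = 11
Q(j, f) = -5 + f + j (Q(j, f) = (j + f) - 5 = (f + j) - 5 = -5 + f + j)
d = 962 (d = (-73 - 1)*(-5 - 10 + 2) = -74*(-13) = 962)
H(E) + d = 11 + 962 = 973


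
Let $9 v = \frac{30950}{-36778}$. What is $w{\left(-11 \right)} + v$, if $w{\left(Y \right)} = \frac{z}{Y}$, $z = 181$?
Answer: $- \frac{30125906}{1820511} \approx -16.548$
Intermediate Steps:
$v = - \frac{15475}{165501}$ ($v = \frac{30950 \frac{1}{-36778}}{9} = \frac{30950 \left(- \frac{1}{36778}\right)}{9} = \frac{1}{9} \left(- \frac{15475}{18389}\right) = - \frac{15475}{165501} \approx -0.093504$)
$w{\left(Y \right)} = \frac{181}{Y}$
$w{\left(-11 \right)} + v = \frac{181}{-11} - \frac{15475}{165501} = 181 \left(- \frac{1}{11}\right) - \frac{15475}{165501} = - \frac{181}{11} - \frac{15475}{165501} = - \frac{30125906}{1820511}$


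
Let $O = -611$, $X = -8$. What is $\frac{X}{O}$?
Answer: $\frac{8}{611} \approx 0.013093$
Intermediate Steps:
$\frac{X}{O} = - \frac{8}{-611} = \left(-8\right) \left(- \frac{1}{611}\right) = \frac{8}{611}$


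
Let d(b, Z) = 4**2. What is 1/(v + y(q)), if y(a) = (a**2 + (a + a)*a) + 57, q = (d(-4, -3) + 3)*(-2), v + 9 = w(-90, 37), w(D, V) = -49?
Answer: 1/4331 ≈ 0.00023089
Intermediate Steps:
v = -58 (v = -9 - 49 = -58)
d(b, Z) = 16
q = -38 (q = (16 + 3)*(-2) = 19*(-2) = -38)
y(a) = 57 + 3*a**2 (y(a) = (a**2 + (2*a)*a) + 57 = (a**2 + 2*a**2) + 57 = 3*a**2 + 57 = 57 + 3*a**2)
1/(v + y(q)) = 1/(-58 + (57 + 3*(-38)**2)) = 1/(-58 + (57 + 3*1444)) = 1/(-58 + (57 + 4332)) = 1/(-58 + 4389) = 1/4331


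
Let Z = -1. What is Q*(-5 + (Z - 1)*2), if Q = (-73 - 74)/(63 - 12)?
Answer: 441/17 ≈ 25.941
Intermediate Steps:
Q = -49/17 (Q = -147/51 = -147*1/51 = -49/17 ≈ -2.8824)
Q*(-5 + (Z - 1)*2) = -49*(-5 + (-1 - 1)*2)/17 = -49*(-5 - 2*2)/17 = -49*(-5 - 4)/17 = -49/17*(-9) = 441/17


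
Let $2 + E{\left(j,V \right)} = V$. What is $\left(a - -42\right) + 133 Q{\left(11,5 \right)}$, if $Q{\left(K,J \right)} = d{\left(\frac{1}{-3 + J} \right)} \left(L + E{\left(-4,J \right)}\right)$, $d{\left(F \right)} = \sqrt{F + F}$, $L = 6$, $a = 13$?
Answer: $1252$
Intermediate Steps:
$E{\left(j,V \right)} = -2 + V$
$d{\left(F \right)} = \sqrt{2} \sqrt{F}$ ($d{\left(F \right)} = \sqrt{2 F} = \sqrt{2} \sqrt{F}$)
$Q{\left(K,J \right)} = \sqrt{2} \sqrt{\frac{1}{-3 + J}} \left(4 + J\right)$ ($Q{\left(K,J \right)} = \sqrt{2} \sqrt{\frac{1}{-3 + J}} \left(6 + \left(-2 + J\right)\right) = \sqrt{2} \sqrt{\frac{1}{-3 + J}} \left(4 + J\right)$)
$\left(a - -42\right) + 133 Q{\left(11,5 \right)} = \left(13 - -42\right) + 133 \sqrt{2} \sqrt{\frac{1}{-3 + 5}} \left(4 + 5\right) = \left(13 + 42\right) + 133 \sqrt{2} \sqrt{\frac{1}{2}} \cdot 9 = 55 + 133 \sqrt{2} \sqrt{\frac{1}{2}} \cdot 9 = 55 + 133 \sqrt{2} \frac{\sqrt{2}}{2} \cdot 9 = 55 + 133 \cdot 9 = 55 + 1197 = 1252$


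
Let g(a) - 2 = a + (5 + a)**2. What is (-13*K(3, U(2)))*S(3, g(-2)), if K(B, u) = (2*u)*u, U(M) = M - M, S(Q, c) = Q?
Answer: 0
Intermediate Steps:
g(a) = 2 + a + (5 + a)**2 (g(a) = 2 + (a + (5 + a)**2) = 2 + a + (5 + a)**2)
U(M) = 0
K(B, u) = 2*u**2
(-13*K(3, U(2)))*S(3, g(-2)) = -26*0**2*3 = -26*0*3 = -13*0*3 = 0*3 = 0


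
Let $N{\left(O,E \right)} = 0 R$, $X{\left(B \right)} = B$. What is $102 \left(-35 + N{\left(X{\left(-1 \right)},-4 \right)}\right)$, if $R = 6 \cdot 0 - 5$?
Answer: $-3570$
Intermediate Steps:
$R = -5$ ($R = 0 - 5 = -5$)
$N{\left(O,E \right)} = 0$ ($N{\left(O,E \right)} = 0 \left(-5\right) = 0$)
$102 \left(-35 + N{\left(X{\left(-1 \right)},-4 \right)}\right) = 102 \left(-35 + 0\right) = 102 \left(-35\right) = -3570$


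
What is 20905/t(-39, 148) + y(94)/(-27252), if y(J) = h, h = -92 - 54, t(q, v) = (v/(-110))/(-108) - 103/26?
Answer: -5499053221349/1038805362 ≈ -5293.6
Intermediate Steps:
t(q, v) = -103/26 + v/11880 (t(q, v) = (v*(-1/110))*(-1/108) - 103*1/26 = -v/110*(-1/108) - 103/26 = v/11880 - 103/26 = -103/26 + v/11880)
h = -146
y(J) = -146
20905/t(-39, 148) + y(94)/(-27252) = 20905/(-103/26 + (1/11880)*148) - 146/(-27252) = 20905/(-103/26 + 37/2970) - 146*(-1/27252) = 20905/(-76237/19305) + 73/13626 = 20905*(-19305/76237) + 73/13626 = -403571025/76237 + 73/13626 = -5499053221349/1038805362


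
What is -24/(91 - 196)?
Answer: 8/35 ≈ 0.22857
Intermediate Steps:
-24/(91 - 196) = -24/(-105) = -1/105*(-24) = 8/35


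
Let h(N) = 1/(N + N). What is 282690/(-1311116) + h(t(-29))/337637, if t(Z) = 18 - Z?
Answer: -1121497427588/5201504956481 ≈ -0.21561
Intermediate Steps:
h(N) = 1/(2*N)
282690/(-1311116) + h(t(-29))/337637 = 282690/(-1311116) + (1/(2*(18 - 1*(-29))))/337637 = 282690*(-1/1311116) + (1/(2*(18 + 29)))*(1/337637) = -141345/655558 + ((1/2)/47)*(1/337637) = -141345/655558 + ((1/2)*(1/47))*(1/337637) = -141345/655558 + (1/94)*(1/337637) = -141345/655558 + 1/31737878 = -1121497427588/5201504956481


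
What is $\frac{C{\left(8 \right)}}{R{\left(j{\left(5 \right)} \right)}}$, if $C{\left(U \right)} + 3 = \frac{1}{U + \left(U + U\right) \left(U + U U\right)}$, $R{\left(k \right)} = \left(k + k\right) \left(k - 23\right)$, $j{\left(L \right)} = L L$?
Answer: $- \frac{3479}{116000} \approx -0.029991$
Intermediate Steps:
$j{\left(L \right)} = L^{2}$
$R{\left(k \right)} = 2 k \left(-23 + k\right)$
$C{\left(U \right)} = -3 + \frac{1}{U + 2 U \left(U + U^{2}\right)}$ ($C{\left(U \right)} = -3 + \frac{1}{U + \left(U + U\right) \left(U + U U\right)} = -3 + \frac{1}{U + 2 U \left(U + U^{2}\right)}$)
$\frac{C{\left(8 \right)}}{R{\left(j{\left(5 \right)} \right)}} = \frac{\frac{1}{8} \frac{1}{1 + 2 \cdot 8 + 2 \cdot 8^{2}} \left(1 - 6 \cdot 8^{2} - 6 \cdot 8^{3} - 24\right)}{2 \cdot 5^{2} \left(-23 + 5^{2}\right)} = \frac{\frac{1}{8} \frac{1}{1 + 16 + 2 \cdot 64} \left(1 - 384 - 3072 - 24\right)}{2 \cdot 25 \left(-23 + 25\right)} = \frac{\frac{1}{8} \frac{1}{1 + 16 + 128} \left(1 - 384 - 3072 - 24\right)}{2 \cdot 25 \cdot 2} = \frac{\frac{1}{8} \cdot \frac{1}{145} \left(-3479\right)}{100} = \frac{1}{8} \cdot \frac{1}{145} \left(-3479\right) \frac{1}{100} = \left(- \frac{3479}{1160}\right) \frac{1}{100} = - \frac{3479}{116000}$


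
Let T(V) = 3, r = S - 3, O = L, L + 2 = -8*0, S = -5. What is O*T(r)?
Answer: -6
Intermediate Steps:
L = -2 (L = -2 - 8*0 = -2 + 0 = -2)
O = -2
r = -8 (r = -5 - 3 = -8)
O*T(r) = -2*3 = -6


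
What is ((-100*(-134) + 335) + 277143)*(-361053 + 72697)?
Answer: -83876416568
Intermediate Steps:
((-100*(-134) + 335) + 277143)*(-361053 + 72697) = ((13400 + 335) + 277143)*(-288356) = (13735 + 277143)*(-288356) = 290878*(-288356) = -83876416568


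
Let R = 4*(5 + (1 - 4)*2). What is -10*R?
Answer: 40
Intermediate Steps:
R = -4 (R = 4*(5 - 3*2) = 4*(5 - 6) = 4*(-1) = -4)
-10*R = -10*(-4) = 40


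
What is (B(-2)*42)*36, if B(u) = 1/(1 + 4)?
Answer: 1512/5 ≈ 302.40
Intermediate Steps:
B(u) = ⅕ (B(u) = 1/5 = ⅕)
(B(-2)*42)*36 = ((⅕)*42)*36 = (42/5)*36 = 1512/5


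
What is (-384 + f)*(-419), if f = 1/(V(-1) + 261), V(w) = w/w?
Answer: 42154333/262 ≈ 1.6089e+5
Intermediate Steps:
V(w) = 1
f = 1/262 (f = 1/(1 + 261) = 1/262 ≈ 0.0038168)
(-384 + f)*(-419) = (-384 + 1/262)*(-419) = -100607/262*(-419) = 42154333/262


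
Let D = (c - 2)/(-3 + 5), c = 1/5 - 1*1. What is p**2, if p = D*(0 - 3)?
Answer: 441/25 ≈ 17.640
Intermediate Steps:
c = -4/5 (c = 1/5 - 1 = -4/5 ≈ -0.80000)
D = -7/5 (D = (-4/5 - 2)/(-3 + 5) = -14/5/2 = -14/5*1/2 = -7/5 ≈ -1.4000)
p = 21/5 (p = -7*(0 - 3)/5 = -7/5*(-3) = 21/5 ≈ 4.2000)
p**2 = (21/5)**2 = 441/25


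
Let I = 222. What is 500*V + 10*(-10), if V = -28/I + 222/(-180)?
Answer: -28850/37 ≈ -779.73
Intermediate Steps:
V = -503/370 (V = -28/222 + 222/(-180) = -28*1/222 + 222*(-1/180) = -14/111 - 37/30 = -503/370 ≈ -1.3595)
500*V + 10*(-10) = 500*(-503/370) + 10*(-10) = -25150/37 - 100 = -28850/37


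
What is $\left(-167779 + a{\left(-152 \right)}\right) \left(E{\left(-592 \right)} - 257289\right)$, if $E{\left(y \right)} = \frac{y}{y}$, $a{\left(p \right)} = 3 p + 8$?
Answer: $43282788376$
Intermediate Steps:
$a{\left(p \right)} = 8 + 3 p$
$E{\left(y \right)} = 1$
$\left(-167779 + a{\left(-152 \right)}\right) \left(E{\left(-592 \right)} - 257289\right) = \left(-167779 + \left(8 + 3 \left(-152\right)\right)\right) \left(1 - 257289\right) = \left(-167779 + \left(8 - 456\right)\right) \left(-257288\right) = \left(-167779 - 448\right) \left(-257288\right) = \left(-168227\right) \left(-257288\right) = 43282788376$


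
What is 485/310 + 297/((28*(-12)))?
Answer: 2363/3472 ≈ 0.68059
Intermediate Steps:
485/310 + 297/((28*(-12))) = 485*(1/310) + 297/(-336) = 97/62 + 297*(-1/336) = 97/62 - 99/112 = 2363/3472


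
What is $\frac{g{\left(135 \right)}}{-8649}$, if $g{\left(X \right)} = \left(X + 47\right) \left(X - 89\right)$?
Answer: $- \frac{8372}{8649} \approx -0.96797$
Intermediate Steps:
$g{\left(X \right)} = \left(-89 + X\right) \left(47 + X\right)$ ($g{\left(X \right)} = \left(47 + X\right) \left(-89 + X\right) = \left(-89 + X\right) \left(47 + X\right)$)
$\frac{g{\left(135 \right)}}{-8649} = \frac{-4183 + 135^{2} - 5670}{-8649} = \left(-4183 + 18225 - 5670\right) \left(- \frac{1}{8649}\right) = 8372 \left(- \frac{1}{8649}\right) = - \frac{8372}{8649}$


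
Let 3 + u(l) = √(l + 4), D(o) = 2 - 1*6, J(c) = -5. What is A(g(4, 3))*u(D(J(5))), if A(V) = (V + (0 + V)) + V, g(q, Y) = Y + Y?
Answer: -54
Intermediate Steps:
D(o) = -4 (D(o) = 2 - 6 = -4)
u(l) = -3 + √(4 + l) (u(l) = -3 + √(l + 4) = -3 + √(4 + l))
g(q, Y) = 2*Y
A(V) = 3*V (A(V) = (V + V) + V = 2*V + V = 3*V)
A(g(4, 3))*u(D(J(5))) = (3*(2*3))*(-3 + √(4 - 4)) = (3*6)*(-3 + √0) = 18*(-3 + 0) = 18*(-3) = -54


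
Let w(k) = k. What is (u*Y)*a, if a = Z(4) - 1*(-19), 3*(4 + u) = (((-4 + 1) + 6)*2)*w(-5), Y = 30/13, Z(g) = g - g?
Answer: -7980/13 ≈ -613.85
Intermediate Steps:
Z(g) = 0
Y = 30/13 (Y = 30*(1/13) = 30/13 ≈ 2.3077)
u = -14 (u = -4 + ((((-4 + 1) + 6)*2)*(-5))/3 = -4 + (((-3 + 6)*2)*(-5))/3 = -4 + ((3*2)*(-5))/3 = -4 + (6*(-5))/3 = -4 + (1/3)*(-30) = -4 - 10 = -14)
a = 19 (a = 0 - 1*(-19) = 0 + 19 = 19)
(u*Y)*a = -14*30/13*19 = -420/13*19 = -7980/13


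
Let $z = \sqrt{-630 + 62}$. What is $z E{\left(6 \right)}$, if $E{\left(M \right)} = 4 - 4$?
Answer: $0$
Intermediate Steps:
$E{\left(M \right)} = 0$ ($E{\left(M \right)} = 4 - 4 = 0$)
$z = 2 i \sqrt{142}$ ($z = \sqrt{-568} = 2 i \sqrt{142} \approx 23.833 i$)
$z E{\left(6 \right)} = 2 i \sqrt{142} \cdot 0 = 0$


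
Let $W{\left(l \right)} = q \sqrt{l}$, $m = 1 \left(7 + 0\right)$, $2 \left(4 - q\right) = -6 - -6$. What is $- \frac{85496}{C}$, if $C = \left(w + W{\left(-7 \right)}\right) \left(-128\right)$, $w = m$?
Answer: $\frac{10687}{368} - \frac{10687 i \sqrt{7}}{644} \approx 29.041 - 43.906 i$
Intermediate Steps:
$q = 4$ ($q = 4 - \frac{-6 - -6}{2} = 4 - \frac{-6 + 6}{2} = 4 - 0 = 4 + 0 = 4$)
$m = 7$ ($m = 1 \cdot 7 = 7$)
$W{\left(l \right)} = 4 \sqrt{l}$
$w = 7$
$C = -896 - 512 i \sqrt{7}$ ($C = \left(7 + 4 \sqrt{-7}\right) \left(-128\right) = \left(7 + 4 i \sqrt{7}\right) \left(-128\right) = -896 - 512 i \sqrt{7} \approx -896.0 - 1354.6 i$)
$- \frac{85496}{C} = - \frac{85496}{-896 - 512 i \sqrt{7}}$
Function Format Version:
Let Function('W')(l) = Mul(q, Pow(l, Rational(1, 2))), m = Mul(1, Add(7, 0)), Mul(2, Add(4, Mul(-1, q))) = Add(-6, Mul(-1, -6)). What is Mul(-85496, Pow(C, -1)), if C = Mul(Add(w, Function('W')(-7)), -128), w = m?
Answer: Add(Rational(10687, 368), Mul(Rational(-10687, 644), I, Pow(7, Rational(1, 2)))) ≈ Add(29.041, Mul(-43.906, I))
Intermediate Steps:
q = 4 (q = Add(4, Mul(Rational(-1, 2), Add(-6, Mul(-1, -6)))) = Add(4, Mul(Rational(-1, 2), Add(-6, 6))) = Add(4, Mul(Rational(-1, 2), 0)) = Add(4, 0) = 4)
m = 7 (m = Mul(1, 7) = 7)
Function('W')(l) = Mul(4, Pow(l, Rational(1, 2)))
w = 7
C = Add(-896, Mul(-512, I, Pow(7, Rational(1, 2)))) (C = Mul(Add(7, Mul(4, Pow(-7, Rational(1, 2)))), -128) = Mul(Add(7, Mul(4, Mul(I, Pow(7, Rational(1, 2))))), -128) = Mul(Add(7, Mul(4, I, Pow(7, Rational(1, 2)))), -128) = Add(-896, Mul(-512, I, Pow(7, Rational(1, 2)))) ≈ Add(-896.00, Mul(-1354.6, I)))
Mul(-85496, Pow(C, -1)) = Mul(-85496, Pow(Add(-896, Mul(-512, I, Pow(7, Rational(1, 2)))), -1))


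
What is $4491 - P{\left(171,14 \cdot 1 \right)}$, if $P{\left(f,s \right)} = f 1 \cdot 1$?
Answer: $4320$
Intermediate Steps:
$P{\left(f,s \right)} = f$ ($P{\left(f,s \right)} = f 1 = f$)
$4491 - P{\left(171,14 \cdot 1 \right)} = 4491 - 171 = 4320$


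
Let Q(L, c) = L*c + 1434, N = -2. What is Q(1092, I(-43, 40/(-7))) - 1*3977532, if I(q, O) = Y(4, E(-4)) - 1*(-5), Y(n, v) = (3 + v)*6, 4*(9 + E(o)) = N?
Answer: -4013226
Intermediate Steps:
E(o) = -19/2 (E(o) = -9 + (1/4)*(-2) = -9 - 1/2 = -19/2)
Y(n, v) = 18 + 6*v
I(q, O) = -34 (I(q, O) = (18 + 6*(-19/2)) - 1*(-5) = (18 - 57) + 5 = -39 + 5 = -34)
Q(L, c) = 1434 + L*c
Q(1092, I(-43, 40/(-7))) - 1*3977532 = (1434 + 1092*(-34)) - 1*3977532 = (1434 - 37128) - 3977532 = -35694 - 3977532 = -4013226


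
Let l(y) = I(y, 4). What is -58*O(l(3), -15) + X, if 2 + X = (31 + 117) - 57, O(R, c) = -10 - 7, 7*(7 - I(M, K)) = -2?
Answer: 1075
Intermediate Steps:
I(M, K) = 51/7 (I(M, K) = 7 - 1/7*(-2) = 7 + 2/7 = 51/7)
l(y) = 51/7
O(R, c) = -17
X = 89 (X = -2 + ((31 + 117) - 57) = -2 + (148 - 57) = -2 + 91 = 89)
-58*O(l(3), -15) + X = -58*(-17) + 89 = 986 + 89 = 1075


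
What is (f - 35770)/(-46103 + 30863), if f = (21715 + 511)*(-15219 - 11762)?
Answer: 149928869/3810 ≈ 39351.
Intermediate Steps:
f = -599679706 (f = 22226*(-26981) = -599679706)
(f - 35770)/(-46103 + 30863) = (-599679706 - 35770)/(-46103 + 30863) = -599715476/(-15240) = -599715476*(-1/15240) = 149928869/3810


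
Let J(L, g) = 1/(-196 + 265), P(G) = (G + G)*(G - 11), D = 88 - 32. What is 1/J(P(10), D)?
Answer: 69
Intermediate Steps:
D = 56
P(G) = 2*G*(-11 + G) (P(G) = (2*G)*(-11 + G) = 2*G*(-11 + G))
J(L, g) = 1/69
1/J(P(10), D) = 1/(1/69) = 69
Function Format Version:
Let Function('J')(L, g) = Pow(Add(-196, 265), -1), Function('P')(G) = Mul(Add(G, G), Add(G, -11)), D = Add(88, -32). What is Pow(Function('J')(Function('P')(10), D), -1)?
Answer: 69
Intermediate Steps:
D = 56
Function('P')(G) = Mul(2, G, Add(-11, G)) (Function('P')(G) = Mul(Mul(2, G), Add(-11, G)) = Mul(2, G, Add(-11, G)))
Function('J')(L, g) = Rational(1, 69) (Function('J')(L, g) = Pow(69, -1) = Rational(1, 69))
Pow(Function('J')(Function('P')(10), D), -1) = Pow(Rational(1, 69), -1) = 69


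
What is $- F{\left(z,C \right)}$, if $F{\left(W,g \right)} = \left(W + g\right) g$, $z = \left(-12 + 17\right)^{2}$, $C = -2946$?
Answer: $-8605266$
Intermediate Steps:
$z = 25$ ($z = 5^{2} = 25$)
$F{\left(W,g \right)} = g \left(W + g\right)$
$- F{\left(z,C \right)} = - \left(-2946\right) \left(25 - 2946\right) = - \left(-2946\right) \left(-2921\right) = \left(-1\right) 8605266 = -8605266$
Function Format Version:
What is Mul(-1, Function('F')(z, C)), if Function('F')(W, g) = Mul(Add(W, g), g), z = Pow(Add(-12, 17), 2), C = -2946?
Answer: -8605266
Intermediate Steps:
z = 25 (z = Pow(5, 2) = 25)
Function('F')(W, g) = Mul(g, Add(W, g))
Mul(-1, Function('F')(z, C)) = Mul(-1, Mul(-2946, Add(25, -2946))) = Mul(-1, Mul(-2946, -2921)) = Mul(-1, 8605266) = -8605266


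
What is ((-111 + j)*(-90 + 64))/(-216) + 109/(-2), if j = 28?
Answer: -6965/108 ≈ -64.491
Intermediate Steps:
((-111 + j)*(-90 + 64))/(-216) + 109/(-2) = ((-111 + 28)*(-90 + 64))/(-216) + 109/(-2) = -83*(-26)*(-1/216) + 109*(-½) = 2158*(-1/216) - 109/2 = -1079/108 - 109/2 = -6965/108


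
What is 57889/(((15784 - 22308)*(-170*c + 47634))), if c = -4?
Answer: -57889/315200536 ≈ -0.00018366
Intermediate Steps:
57889/(((15784 - 22308)*(-170*c + 47634))) = 57889/(((15784 - 22308)*(-170*(-4) + 47634))) = 57889/((-6524*(680 + 47634))) = 57889/((-6524*48314)) = 57889/(-315200536) = 57889*(-1/315200536) = -57889/315200536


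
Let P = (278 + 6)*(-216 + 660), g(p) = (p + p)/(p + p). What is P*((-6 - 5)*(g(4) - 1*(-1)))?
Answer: -2774112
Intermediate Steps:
g(p) = 1 (g(p) = (2*p)/((2*p)) = (2*p)*(1/(2*p)) = 1)
P = 126096 (P = 284*444 = 126096)
P*((-6 - 5)*(g(4) - 1*(-1))) = 126096*((-6 - 5)*(1 - 1*(-1))) = 126096*(-11*(1 + 1)) = 126096*(-11*2) = 126096*(-22) = -2774112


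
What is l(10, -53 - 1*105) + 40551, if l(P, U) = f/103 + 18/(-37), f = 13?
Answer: 154538488/3811 ≈ 40551.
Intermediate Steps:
l(P, U) = -1373/3811 (l(P, U) = 13/103 + 18/(-37) = 13*(1/103) + 18*(-1/37) = 13/103 - 18/37 = -1373/3811)
l(10, -53 - 1*105) + 40551 = -1373/3811 + 40551 = 154538488/3811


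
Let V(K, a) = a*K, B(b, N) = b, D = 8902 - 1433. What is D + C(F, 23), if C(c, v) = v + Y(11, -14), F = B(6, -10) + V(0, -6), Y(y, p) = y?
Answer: 7503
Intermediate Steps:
D = 7469
V(K, a) = K*a
F = 6 (F = 6 + 0*(-6) = 6 + 0 = 6)
C(c, v) = 11 + v (C(c, v) = v + 11 = 11 + v)
D + C(F, 23) = 7469 + (11 + 23) = 7469 + 34 = 7503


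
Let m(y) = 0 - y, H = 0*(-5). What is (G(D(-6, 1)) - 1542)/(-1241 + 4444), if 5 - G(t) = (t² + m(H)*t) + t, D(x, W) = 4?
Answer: -1557/3203 ≈ -0.48611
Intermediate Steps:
H = 0
m(y) = -y
G(t) = 5 - t - t² (G(t) = 5 - ((t² + (-1*0)*t) + t) = 5 - ((t² + 0*t) + t) = 5 - ((t² + 0) + t) = 5 - (t² + t) = 5 - (t + t²) = 5 + (-t - t²) = 5 - t - t²)
(G(D(-6, 1)) - 1542)/(-1241 + 4444) = ((5 - 1*4 - 1*4²) - 1542)/(-1241 + 4444) = ((5 - 4 - 1*16) - 1542)/3203 = ((5 - 4 - 16) - 1542)*(1/3203) = (-15 - 1542)*(1/3203) = -1557*1/3203 = -1557/3203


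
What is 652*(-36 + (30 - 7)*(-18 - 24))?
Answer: -653304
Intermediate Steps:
652*(-36 + (30 - 7)*(-18 - 24)) = 652*(-36 + 23*(-42)) = 652*(-36 - 966) = 652*(-1002) = -653304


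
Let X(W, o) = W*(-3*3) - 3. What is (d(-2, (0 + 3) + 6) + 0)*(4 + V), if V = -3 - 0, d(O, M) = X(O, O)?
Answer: 15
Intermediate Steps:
X(W, o) = -3 - 9*W (X(W, o) = W*(-9) - 3 = -9*W - 3 = -3 - 9*W)
d(O, M) = -3 - 9*O
V = -3 (V = -3 - 1*0 = -3 + 0 = -3)
(d(-2, (0 + 3) + 6) + 0)*(4 + V) = ((-3 - 9*(-2)) + 0)*(4 - 3) = ((-3 + 18) + 0)*1 = (15 + 0)*1 = 15*1 = 15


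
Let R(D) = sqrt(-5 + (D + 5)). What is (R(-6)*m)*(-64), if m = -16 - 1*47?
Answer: 4032*I*sqrt(6) ≈ 9876.3*I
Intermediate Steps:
m = -63 (m = -16 - 47 = -63)
R(D) = sqrt(D) (R(D) = sqrt(-5 + (5 + D)) = sqrt(D))
(R(-6)*m)*(-64) = (sqrt(-6)*(-63))*(-64) = ((I*sqrt(6))*(-63))*(-64) = -63*I*sqrt(6)*(-64) = 4032*I*sqrt(6)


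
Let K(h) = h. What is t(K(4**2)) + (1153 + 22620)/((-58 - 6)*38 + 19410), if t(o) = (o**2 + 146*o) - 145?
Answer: 41568939/16978 ≈ 2448.4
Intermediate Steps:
t(o) = -145 + o**2 + 146*o
t(K(4**2)) + (1153 + 22620)/((-58 - 6)*38 + 19410) = (-145 + (4**2)**2 + 146*4**2) + (1153 + 22620)/((-58 - 6)*38 + 19410) = (-145 + 16**2 + 146*16) + 23773/(-64*38 + 19410) = (-145 + 256 + 2336) + 23773/(-2432 + 19410) = 2447 + 23773/16978 = 41568939/16978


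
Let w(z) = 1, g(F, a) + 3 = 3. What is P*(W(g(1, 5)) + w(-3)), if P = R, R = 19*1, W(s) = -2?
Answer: -19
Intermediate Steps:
g(F, a) = 0 (g(F, a) = -3 + 3 = 0)
R = 19
P = 19
P*(W(g(1, 5)) + w(-3)) = 19*(-2 + 1) = 19*(-1) = -19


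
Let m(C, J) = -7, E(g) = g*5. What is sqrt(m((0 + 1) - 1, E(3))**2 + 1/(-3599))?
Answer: 5*sqrt(25387346)/3599 ≈ 7.0000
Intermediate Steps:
E(g) = 5*g
sqrt(m((0 + 1) - 1, E(3))**2 + 1/(-3599)) = sqrt((-7)**2 + 1/(-3599)) = sqrt(49 - 1/3599) = sqrt(176350/3599) = 5*sqrt(25387346)/3599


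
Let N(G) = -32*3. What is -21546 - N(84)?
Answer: -21450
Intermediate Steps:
N(G) = -96
-21546 - N(84) = -21546 - 1*(-96) = -21546 + 96 = -21450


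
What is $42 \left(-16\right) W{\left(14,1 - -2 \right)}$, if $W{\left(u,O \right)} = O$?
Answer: $-2016$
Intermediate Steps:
$42 \left(-16\right) W{\left(14,1 - -2 \right)} = 42 \left(-16\right) \left(1 - -2\right) = - 672 \left(1 + 2\right) = \left(-672\right) 3 = -2016$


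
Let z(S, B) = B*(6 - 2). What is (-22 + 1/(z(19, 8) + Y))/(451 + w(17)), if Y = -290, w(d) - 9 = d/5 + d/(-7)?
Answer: -198695/4162572 ≈ -0.047734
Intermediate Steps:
z(S, B) = 4*B (z(S, B) = B*4 = 4*B)
w(d) = 9 + 2*d/35 (w(d) = 9 + (d/5 + d/(-7)) = 9 + (d*(⅕) + d*(-⅐)) = 9 + (d/5 - d/7) = 9 + 2*d/35)
(-22 + 1/(z(19, 8) + Y))/(451 + w(17)) = (-22 + 1/(4*8 - 290))/(451 + (9 + (2/35)*17)) = (-22 + 1/(32 - 290))/(451 + (9 + 34/35)) = (-22 + 1/(-258))/(451 + 349/35) = (-22 - 1/258)/(16134/35) = -5677/258*35/16134 = -198695/4162572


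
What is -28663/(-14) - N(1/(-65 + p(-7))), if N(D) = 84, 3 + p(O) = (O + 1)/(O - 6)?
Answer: 27487/14 ≈ 1963.4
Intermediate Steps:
p(O) = -3 + (1 + O)/(-6 + O) (p(O) = -3 + (O + 1)/(O - 6) = -3 + (1 + O)/(-6 + O))
-28663/(-14) - N(1/(-65 + p(-7))) = -28663/(-14) - 1*84 = -28663*(-1/14) - 84 = 28663/14 - 84 = 27487/14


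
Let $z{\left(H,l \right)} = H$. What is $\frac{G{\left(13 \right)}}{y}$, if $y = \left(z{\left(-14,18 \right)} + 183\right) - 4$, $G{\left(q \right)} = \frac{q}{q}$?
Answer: $\frac{1}{165} \approx 0.0060606$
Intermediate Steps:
$G{\left(q \right)} = 1$
$y = 165$ ($y = \left(-14 + 183\right) - 4 = 169 - 4 = 165$)
$\frac{G{\left(13 \right)}}{y} = 1 \cdot \frac{1}{165} = \frac{1}{165}$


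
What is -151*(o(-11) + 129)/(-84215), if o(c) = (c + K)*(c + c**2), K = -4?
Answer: -229671/84215 ≈ -2.7272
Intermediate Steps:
o(c) = (-4 + c)*(c + c**2) (o(c) = (c - 4)*(c + c**2) = (-4 + c)*(c + c**2))
-151*(o(-11) + 129)/(-84215) = -151*(-11*(-4 + (-11)**2 - 3*(-11)) + 129)/(-84215) = -151*(-11*(-4 + 121 + 33) + 129)*(-1/84215) = -151*(-11*150 + 129)*(-1/84215) = -151*(-1650 + 129)*(-1/84215) = -151*(-1521)*(-1/84215) = 229671*(-1/84215) = -229671/84215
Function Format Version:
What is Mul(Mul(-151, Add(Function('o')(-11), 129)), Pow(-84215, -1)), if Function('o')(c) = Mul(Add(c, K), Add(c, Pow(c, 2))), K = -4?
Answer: Rational(-229671, 84215) ≈ -2.7272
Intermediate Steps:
Function('o')(c) = Mul(Add(-4, c), Add(c, Pow(c, 2))) (Function('o')(c) = Mul(Add(c, -4), Add(c, Pow(c, 2))) = Mul(Add(-4, c), Add(c, Pow(c, 2))))
Mul(Mul(-151, Add(Function('o')(-11), 129)), Pow(-84215, -1)) = Mul(Mul(-151, Add(Mul(-11, Add(-4, Pow(-11, 2), Mul(-3, -11))), 129)), Pow(-84215, -1)) = Mul(Mul(-151, Add(Mul(-11, Add(-4, 121, 33)), 129)), Rational(-1, 84215)) = Mul(Mul(-151, Add(Mul(-11, 150), 129)), Rational(-1, 84215)) = Mul(Mul(-151, Add(-1650, 129)), Rational(-1, 84215)) = Mul(Mul(-151, -1521), Rational(-1, 84215)) = Mul(229671, Rational(-1, 84215)) = Rational(-229671, 84215)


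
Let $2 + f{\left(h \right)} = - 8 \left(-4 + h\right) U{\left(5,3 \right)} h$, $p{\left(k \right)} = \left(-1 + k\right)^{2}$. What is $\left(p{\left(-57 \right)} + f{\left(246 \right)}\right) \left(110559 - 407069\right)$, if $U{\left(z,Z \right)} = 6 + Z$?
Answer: $1269935132420$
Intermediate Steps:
$f{\left(h \right)} = -2 + h \left(288 - 72 h\right)$ ($f{\left(h \right)} = -2 + - 8 \left(-4 + h\right) \left(6 + 3\right) h = -2 + - 8 \left(-4 + h\right) 9 h = -2 + - 8 \left(-36 + 9 h\right) h = -2 + \left(288 - 72 h\right) h = -2 + h \left(288 - 72 h\right)$)
$\left(p{\left(-57 \right)} + f{\left(246 \right)}\right) \left(110559 - 407069\right) = \left(\left(-1 - 57\right)^{2} - \left(-70846 + 4357152\right)\right) \left(110559 - 407069\right) = \left(\left(-58\right)^{2} - 4286306\right) \left(-296510\right) = \left(3364 - 4286306\right) \left(-296510\right) = \left(-4282942\right) \left(-296510\right) = 1269935132420$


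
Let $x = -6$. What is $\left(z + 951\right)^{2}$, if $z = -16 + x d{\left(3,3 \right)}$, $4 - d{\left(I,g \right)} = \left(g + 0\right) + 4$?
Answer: $908209$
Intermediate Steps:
$d{\left(I,g \right)} = - g$ ($d{\left(I,g \right)} = 4 - \left(\left(g + 0\right) + 4\right) = 4 - \left(g + 4\right) = 4 - \left(4 + g\right) = - g$)
$z = 2$ ($z = -16 - 6 \left(\left(-1\right) 3\right) = -16 - -18 = -16 + 18 = 2$)
$\left(z + 951\right)^{2} = \left(2 + 951\right)^{2} = 953^{2} = 908209$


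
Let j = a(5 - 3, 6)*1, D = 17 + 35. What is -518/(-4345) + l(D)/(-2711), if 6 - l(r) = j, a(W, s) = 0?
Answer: 1378228/11779295 ≈ 0.11700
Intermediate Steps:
D = 52
j = 0 (j = 0*1 = 0)
l(r) = 6 (l(r) = 6 - 1*0 = 6 + 0 = 6)
-518/(-4345) + l(D)/(-2711) = -518/(-4345) + 6/(-2711) = -518*(-1/4345) + 6*(-1/2711) = 518/4345 - 6/2711 = 1378228/11779295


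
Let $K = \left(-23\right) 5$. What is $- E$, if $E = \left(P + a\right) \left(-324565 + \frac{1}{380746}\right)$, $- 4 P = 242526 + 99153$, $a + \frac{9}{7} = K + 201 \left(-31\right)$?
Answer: $- \frac{317527810826999253}{10660888} \approx -2.9784 \cdot 10^{10}$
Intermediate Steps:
$K = -115$
$a = - \frac{44431}{7}$ ($a = - \frac{9}{7} + \left(-115 + 201 \left(-31\right)\right) = - \frac{9}{7} - 6346 = - \frac{44431}{7} \approx -6347.3$)
$P = - \frac{341679}{4}$ ($P = - \frac{242526 + 99153}{4} = \left(- \frac{1}{4}\right) 341679 = - \frac{341679}{4} \approx -85420.0$)
$E = \frac{317527810826999253}{10660888}$ ($E = \left(- \frac{341679}{4} - \frac{44431}{7}\right) \left(-324565 + \frac{1}{380746}\right) = - \frac{2569477 \left(-324565 + \frac{1}{380746}\right)}{28} = \left(- \frac{2569477}{28}\right) \left(- \frac{123576825489}{380746}\right) = \frac{317527810826999253}{10660888} \approx 2.9784 \cdot 10^{10}$)
$- E = \left(-1\right) \frac{317527810826999253}{10660888} = - \frac{317527810826999253}{10660888}$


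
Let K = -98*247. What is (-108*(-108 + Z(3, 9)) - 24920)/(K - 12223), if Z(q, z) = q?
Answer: 13580/36429 ≈ 0.37278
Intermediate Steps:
K = -24206
(-108*(-108 + Z(3, 9)) - 24920)/(K - 12223) = (-108*(-108 + 3) - 24920)/(-24206 - 12223) = (-108*(-105) - 24920)/(-36429) = (11340 - 24920)*(-1/36429) = -13580*(-1/36429) = 13580/36429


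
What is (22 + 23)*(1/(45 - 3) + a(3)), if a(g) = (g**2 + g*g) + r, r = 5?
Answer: 14505/14 ≈ 1036.1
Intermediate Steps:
a(g) = 5 + 2*g**2 (a(g) = (g**2 + g*g) + 5 = (g**2 + g**2) + 5 = 2*g**2 + 5 = 5 + 2*g**2)
(22 + 23)*(1/(45 - 3) + a(3)) = (22 + 23)*(1/(45 - 3) + (5 + 2*3**2)) = 45*(1/42 + (5 + 2*9)) = 45*(1/42 + (5 + 18)) = 45*(1/42 + 23) = 45*(967/42) = 14505/14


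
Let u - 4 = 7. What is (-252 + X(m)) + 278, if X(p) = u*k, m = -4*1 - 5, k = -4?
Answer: -18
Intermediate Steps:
u = 11 (u = 4 + 7 = 11)
m = -9 (m = -4 - 5 = -9)
X(p) = -44 (X(p) = 11*(-4) = -44)
(-252 + X(m)) + 278 = (-252 - 44) + 278 = -296 + 278 = -18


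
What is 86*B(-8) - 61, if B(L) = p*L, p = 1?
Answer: -749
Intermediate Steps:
B(L) = L (B(L) = 1*L = L)
86*B(-8) - 61 = 86*(-8) - 61 = -688 - 61 = -749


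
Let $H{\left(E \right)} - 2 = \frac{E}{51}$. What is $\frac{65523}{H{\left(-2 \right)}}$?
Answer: $\frac{3341673}{100} \approx 33417.0$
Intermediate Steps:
$H{\left(E \right)} = 2 + \frac{E}{51}$
$\frac{65523}{H{\left(-2 \right)}} = \frac{65523}{2 + \frac{1}{51} \left(-2\right)} = \frac{65523}{2 - \frac{2}{51}} = \frac{65523}{\frac{100}{51}} = 65523 \cdot \frac{51}{100} = \frac{3341673}{100}$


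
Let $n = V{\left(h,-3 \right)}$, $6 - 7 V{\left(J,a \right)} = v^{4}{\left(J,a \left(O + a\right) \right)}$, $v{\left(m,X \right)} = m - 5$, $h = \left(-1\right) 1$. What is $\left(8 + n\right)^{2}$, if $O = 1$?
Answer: $\frac{1522756}{49} \approx 31077.0$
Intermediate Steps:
$h = -1$
$v{\left(m,X \right)} = -5 + m$
$V{\left(J,a \right)} = \frac{6}{7} - \frac{\left(-5 + J\right)^{4}}{7}$
$n = - \frac{1290}{7}$ ($n = \frac{6}{7} - \frac{\left(-5 - 1\right)^{4}}{7} = \frac{6}{7} - \frac{\left(-6\right)^{4}}{7} = \frac{6}{7} - \frac{1296}{7} = - \frac{1290}{7} \approx -184.29$)
$\left(8 + n\right)^{2} = \left(8 - \frac{1290}{7}\right)^{2} = \left(- \frac{1234}{7}\right)^{2} = \frac{1522756}{49}$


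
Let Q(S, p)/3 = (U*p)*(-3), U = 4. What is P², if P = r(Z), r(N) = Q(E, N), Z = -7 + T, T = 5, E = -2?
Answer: 5184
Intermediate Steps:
Z = -2 (Z = -7 + 5 = -2)
Q(S, p) = -36*p (Q(S, p) = 3*((4*p)*(-3)) = 3*(-12*p) = -36*p)
r(N) = -36*N
P = 72 (P = -36*(-2) = 72)
P² = 72² = 5184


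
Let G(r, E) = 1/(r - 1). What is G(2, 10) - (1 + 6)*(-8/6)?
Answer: 31/3 ≈ 10.333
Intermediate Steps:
G(r, E) = 1/(-1 + r)
G(2, 10) - (1 + 6)*(-8/6) = 1/(-1 + 2) - (1 + 6)*(-8/6) = 1/1 - 7*(-8*⅙) = 1 - 7*(-4)/3 = 1 - 1*(-28/3) = 1 + 28/3 = 31/3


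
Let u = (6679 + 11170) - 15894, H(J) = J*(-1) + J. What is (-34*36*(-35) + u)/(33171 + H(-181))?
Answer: 44795/33171 ≈ 1.3504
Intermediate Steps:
H(J) = 0 (H(J) = -J + J = 0)
u = 1955 (u = 17849 - 15894 = 1955)
(-34*36*(-35) + u)/(33171 + H(-181)) = (-34*36*(-35) + 1955)/(33171 + 0) = (-1224*(-35) + 1955)/33171 = (42840 + 1955)*(1/33171) = 44795*(1/33171) = 44795/33171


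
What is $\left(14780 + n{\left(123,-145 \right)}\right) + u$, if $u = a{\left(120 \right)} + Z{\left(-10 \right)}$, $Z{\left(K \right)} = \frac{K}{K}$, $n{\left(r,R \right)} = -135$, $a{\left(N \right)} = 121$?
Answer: $14767$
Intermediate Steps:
$Z{\left(K \right)} = 1$
$u = 122$ ($u = 121 + 1 = 122$)
$\left(14780 + n{\left(123,-145 \right)}\right) + u = \left(14780 - 135\right) + 122 = 14645 + 122 = 14767$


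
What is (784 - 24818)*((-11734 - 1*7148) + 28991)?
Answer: -242959706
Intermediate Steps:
(784 - 24818)*((-11734 - 1*7148) + 28991) = -24034*((-11734 - 7148) + 28991) = -24034*(-18882 + 28991) = -24034*10109 = -242959706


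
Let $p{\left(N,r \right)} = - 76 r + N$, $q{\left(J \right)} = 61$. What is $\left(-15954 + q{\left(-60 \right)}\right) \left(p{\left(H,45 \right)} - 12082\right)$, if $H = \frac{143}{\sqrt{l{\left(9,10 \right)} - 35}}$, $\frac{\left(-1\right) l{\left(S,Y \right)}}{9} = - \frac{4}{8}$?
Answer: $246373286 + \frac{2272699 i \sqrt{122}}{61} \approx 2.4637 \cdot 10^{8} + 4.1152 \cdot 10^{5} i$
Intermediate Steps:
$l{\left(S,Y \right)} = \frac{9}{2}$ ($l{\left(S,Y \right)} = - 9 \left(- \frac{4}{8}\right) = - 9 \left(\left(-4\right) \frac{1}{8}\right) = \left(-9\right) \left(- \frac{1}{2}\right) = \frac{9}{2}$)
$H = - \frac{143 i \sqrt{122}}{61}$ ($H = \frac{143}{\sqrt{\frac{9}{2} - 35}} = \frac{143}{\sqrt{- \frac{61}{2}}} = \frac{143}{\frac{1}{2} i \sqrt{122}} = 143 \left(- \frac{i \sqrt{122}}{61}\right) = - \frac{143 i \sqrt{122}}{61} \approx - 25.893 i$)
$p{\left(N,r \right)} = N - 76 r$
$\left(-15954 + q{\left(-60 \right)}\right) \left(p{\left(H,45 \right)} - 12082\right) = \left(-15954 + 61\right) \left(\left(- \frac{143 i \sqrt{122}}{61} - 3420\right) - 12082\right) = - 15893 \left(\left(- \frac{143 i \sqrt{122}}{61} - 3420\right) - 12082\right) = - 15893 \left(\left(-3420 - \frac{143 i \sqrt{122}}{61}\right) - 12082\right) = - 15893 \left(-15502 - \frac{143 i \sqrt{122}}{61}\right) = 246373286 + \frac{2272699 i \sqrt{122}}{61}$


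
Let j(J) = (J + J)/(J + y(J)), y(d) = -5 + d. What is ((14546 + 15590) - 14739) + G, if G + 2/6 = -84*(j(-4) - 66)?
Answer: 814670/39 ≈ 20889.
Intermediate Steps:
j(J) = 2*J/(-5 + 2*J) (j(J) = (J + J)/(J + (-5 + J)) = (2*J)/(-5 + 2*J) = 2*J/(-5 + 2*J))
G = 214187/39 (G = -⅓ - 84*(2*(-4)/(-5 + 2*(-4)) - 66) = -⅓ - 84*(2*(-4)/(-5 - 8) - 66) = -⅓ - 84*(2*(-4)/(-13) - 66) = -⅓ - 84*(2*(-4)*(-1/13) - 66) = -⅓ - 84*(8/13 - 66) = -⅓ - 84*(-850/13) = -⅓ + 71400/13 = 214187/39 ≈ 5492.0)
((14546 + 15590) - 14739) + G = ((14546 + 15590) - 14739) + 214187/39 = (30136 - 14739) + 214187/39 = 15397 + 214187/39 = 814670/39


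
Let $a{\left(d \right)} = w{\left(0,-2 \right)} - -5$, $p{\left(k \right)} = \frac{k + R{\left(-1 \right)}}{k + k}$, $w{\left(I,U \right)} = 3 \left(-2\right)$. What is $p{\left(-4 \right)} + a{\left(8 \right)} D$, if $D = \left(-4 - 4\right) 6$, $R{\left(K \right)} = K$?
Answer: $\frac{389}{8} \approx 48.625$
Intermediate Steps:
$w{\left(I,U \right)} = -6$
$D = -48$ ($D = \left(-8\right) 6 = -48$)
$p{\left(k \right)} = \frac{-1 + k}{2 k}$ ($p{\left(k \right)} = \frac{k - 1}{k + k} = \frac{-1 + k}{2 k}$)
$a{\left(d \right)} = -1$ ($a{\left(d \right)} = -6 - -5 = -6 + 5 = -1$)
$p{\left(-4 \right)} + a{\left(8 \right)} D = \frac{-1 - 4}{2 \left(-4\right)} - -48 = \frac{1}{2} \left(- \frac{1}{4}\right) \left(-5\right) + 48 = \frac{5}{8} + 48 = \frac{389}{8}$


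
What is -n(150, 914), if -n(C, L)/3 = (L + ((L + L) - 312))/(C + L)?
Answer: 3645/532 ≈ 6.8515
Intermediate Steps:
n(C, L) = -3*(-312 + 3*L)/(C + L) (n(C, L) = -3*(L + ((L + L) - 312))/(C + L) = -3*(L + (2*L - 312))/(C + L) = -3*(L + (-312 + 2*L))/(C + L) = -3*(-312 + 3*L)/(C + L))
-n(150, 914) = -9*(104 - 1*914)/(150 + 914) = -9*(104 - 914)/1064 = -9*(-810)/1064 = -1*(-3645/532) = 3645/532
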